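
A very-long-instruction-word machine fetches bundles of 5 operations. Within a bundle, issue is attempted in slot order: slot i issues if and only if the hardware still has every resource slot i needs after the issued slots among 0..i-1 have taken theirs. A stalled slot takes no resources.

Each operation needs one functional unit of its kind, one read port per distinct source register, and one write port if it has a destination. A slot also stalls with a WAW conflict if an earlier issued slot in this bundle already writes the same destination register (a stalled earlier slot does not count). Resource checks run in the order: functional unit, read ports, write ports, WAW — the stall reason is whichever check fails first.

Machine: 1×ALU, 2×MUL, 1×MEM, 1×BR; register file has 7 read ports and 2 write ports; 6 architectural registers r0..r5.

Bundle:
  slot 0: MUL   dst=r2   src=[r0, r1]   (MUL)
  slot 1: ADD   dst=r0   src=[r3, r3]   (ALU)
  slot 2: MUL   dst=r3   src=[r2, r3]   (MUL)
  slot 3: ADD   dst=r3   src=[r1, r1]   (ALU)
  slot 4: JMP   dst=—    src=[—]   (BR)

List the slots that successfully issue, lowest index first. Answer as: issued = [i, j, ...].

slot 0 (MUL): ISSUE — free A1,Mu1,Ld1,B1 rp5 wp1
slot 1 (ALU): ISSUE — free A0,Mu1,Ld1,B1 rp4 wp0
slot 2 (MUL): stall WR_PORT — free A0,Mu1,Ld1,B1 rp4 wp0
slot 3 (ALU): stall FU — free A0,Mu1,Ld1,B1 rp4 wp0
slot 4 (BR): ISSUE — free A0,Mu1,Ld1,B0 rp4 wp0

issued = [0, 1, 4]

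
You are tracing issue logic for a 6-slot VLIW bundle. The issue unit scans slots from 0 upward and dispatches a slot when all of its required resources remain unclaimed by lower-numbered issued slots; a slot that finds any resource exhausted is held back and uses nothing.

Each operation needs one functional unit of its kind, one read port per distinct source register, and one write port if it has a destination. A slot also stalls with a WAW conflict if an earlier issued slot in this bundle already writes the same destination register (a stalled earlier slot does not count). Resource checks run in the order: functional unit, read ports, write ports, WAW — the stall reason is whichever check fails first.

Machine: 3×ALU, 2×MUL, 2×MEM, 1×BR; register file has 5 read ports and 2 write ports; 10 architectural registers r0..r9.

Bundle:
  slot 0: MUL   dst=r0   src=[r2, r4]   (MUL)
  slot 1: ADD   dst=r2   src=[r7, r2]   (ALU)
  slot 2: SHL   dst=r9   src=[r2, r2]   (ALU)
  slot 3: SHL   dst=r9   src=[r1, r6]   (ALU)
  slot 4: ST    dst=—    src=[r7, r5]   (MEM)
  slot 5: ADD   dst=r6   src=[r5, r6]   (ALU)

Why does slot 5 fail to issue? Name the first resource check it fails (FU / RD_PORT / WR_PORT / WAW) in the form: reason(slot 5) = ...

slot 0 (MUL): ISSUE — free A3,Mu1,Ld2,B1 rp3 wp1
slot 1 (ALU): ISSUE — free A2,Mu1,Ld2,B1 rp1 wp0
slot 2 (ALU): stall WR_PORT — free A2,Mu1,Ld2,B1 rp1 wp0
slot 3 (ALU): stall RD_PORT — free A2,Mu1,Ld2,B1 rp1 wp0
slot 4 (MEM): stall RD_PORT — free A2,Mu1,Ld2,B1 rp1 wp0
slot 5 (ALU): stall RD_PORT — free A2,Mu1,Ld2,B1 rp1 wp0

reason(slot 5) = RD_PORT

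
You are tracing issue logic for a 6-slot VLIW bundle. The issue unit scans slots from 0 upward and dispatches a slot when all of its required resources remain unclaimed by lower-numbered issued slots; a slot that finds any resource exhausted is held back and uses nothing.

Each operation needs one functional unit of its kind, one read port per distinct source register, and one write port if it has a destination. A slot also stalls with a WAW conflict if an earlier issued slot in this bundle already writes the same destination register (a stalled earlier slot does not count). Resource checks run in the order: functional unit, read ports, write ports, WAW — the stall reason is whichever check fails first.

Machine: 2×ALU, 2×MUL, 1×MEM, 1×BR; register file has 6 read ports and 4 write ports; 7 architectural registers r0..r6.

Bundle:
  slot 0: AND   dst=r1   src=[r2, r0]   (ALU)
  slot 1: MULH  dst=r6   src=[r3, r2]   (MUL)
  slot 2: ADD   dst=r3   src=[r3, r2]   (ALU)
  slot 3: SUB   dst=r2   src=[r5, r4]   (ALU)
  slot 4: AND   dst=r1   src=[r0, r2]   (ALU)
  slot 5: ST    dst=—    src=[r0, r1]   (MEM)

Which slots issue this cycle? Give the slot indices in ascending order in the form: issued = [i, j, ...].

  0. ALU→r1 ⇒ go  {1A/2Mu/1Ld/1B | 4r 3w}
  1. MUL→r6 ⇒ go  {1A/1Mu/1Ld/1B | 2r 2w}
  2. ALU→r3 ⇒ go  {0A/1Mu/1Ld/1B | 0r 1w}
  3. ALU→r2 ⇒ no(FU)  {0A/1Mu/1Ld/1B | 0r 1w}
  4. ALU→r1 ⇒ no(FU)  {0A/1Mu/1Ld/1B | 0r 1w}
  5. MEM ⇒ no(RD_PORT)  {0A/1Mu/1Ld/1B | 0r 1w}

issued = [0, 1, 2]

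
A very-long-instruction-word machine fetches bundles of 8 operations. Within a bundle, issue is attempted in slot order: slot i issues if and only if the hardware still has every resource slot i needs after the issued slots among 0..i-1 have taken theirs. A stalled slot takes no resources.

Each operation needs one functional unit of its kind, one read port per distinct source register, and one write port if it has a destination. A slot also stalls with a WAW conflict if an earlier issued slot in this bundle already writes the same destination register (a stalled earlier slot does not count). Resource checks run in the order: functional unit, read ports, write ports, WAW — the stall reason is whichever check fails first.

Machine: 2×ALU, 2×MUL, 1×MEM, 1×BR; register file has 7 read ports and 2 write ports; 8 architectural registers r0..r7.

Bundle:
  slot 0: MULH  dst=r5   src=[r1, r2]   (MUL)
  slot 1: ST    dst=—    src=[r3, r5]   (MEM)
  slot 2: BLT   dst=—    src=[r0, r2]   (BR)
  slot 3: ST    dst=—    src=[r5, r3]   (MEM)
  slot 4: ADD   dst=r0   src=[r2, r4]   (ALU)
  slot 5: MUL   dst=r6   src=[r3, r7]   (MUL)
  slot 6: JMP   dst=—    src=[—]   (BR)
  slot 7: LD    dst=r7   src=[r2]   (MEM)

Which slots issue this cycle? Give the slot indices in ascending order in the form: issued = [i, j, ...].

issued = [0, 1, 2]

[0] MUL needs rd=2 wr=1: ok; after: ALU=2 MUL=1 MEM=1 BR=1, R=5, W=1
[1] MEM needs rd=2 wr=0: ok; after: ALU=2 MUL=1 MEM=0 BR=1, R=3, W=1
[2] BR needs rd=2 wr=0: ok; after: ALU=2 MUL=1 MEM=0 BR=0, R=1, W=1
[3] MEM needs rd=2 wr=0: FU; after: ALU=2 MUL=1 MEM=0 BR=0, R=1, W=1
[4] ALU needs rd=2 wr=1: RD_PORT; after: ALU=2 MUL=1 MEM=0 BR=0, R=1, W=1
[5] MUL needs rd=2 wr=1: RD_PORT; after: ALU=2 MUL=1 MEM=0 BR=0, R=1, W=1
[6] BR needs rd=0 wr=0: FU; after: ALU=2 MUL=1 MEM=0 BR=0, R=1, W=1
[7] MEM needs rd=1 wr=1: FU; after: ALU=2 MUL=1 MEM=0 BR=0, R=1, W=1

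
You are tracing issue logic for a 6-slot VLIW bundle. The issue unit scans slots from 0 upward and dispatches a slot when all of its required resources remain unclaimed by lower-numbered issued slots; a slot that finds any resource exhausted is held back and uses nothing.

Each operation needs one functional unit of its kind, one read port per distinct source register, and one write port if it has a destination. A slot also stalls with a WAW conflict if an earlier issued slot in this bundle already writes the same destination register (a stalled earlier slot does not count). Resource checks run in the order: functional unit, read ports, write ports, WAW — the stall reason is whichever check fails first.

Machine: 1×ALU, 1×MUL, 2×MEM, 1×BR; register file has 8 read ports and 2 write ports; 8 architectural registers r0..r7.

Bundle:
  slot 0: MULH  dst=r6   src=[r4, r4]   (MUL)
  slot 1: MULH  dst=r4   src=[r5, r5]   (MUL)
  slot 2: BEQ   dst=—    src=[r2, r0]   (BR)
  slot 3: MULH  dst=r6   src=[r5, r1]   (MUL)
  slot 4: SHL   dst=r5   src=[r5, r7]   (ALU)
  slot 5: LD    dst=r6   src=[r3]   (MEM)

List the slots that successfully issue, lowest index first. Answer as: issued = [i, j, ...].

issued = [0, 2, 4]

#0 MUL src=r4,r4 dispatched  <A:1 Mu:0 Ld:2 B:1 rd:7 wr:1>
#1 MUL src=r5,r5 held:FU  <A:1 Mu:0 Ld:2 B:1 rd:7 wr:1>
#2 BR src=r2,r0 dispatched  <A:1 Mu:0 Ld:2 B:0 rd:5 wr:1>
#3 MUL src=r5,r1 held:FU  <A:1 Mu:0 Ld:2 B:0 rd:5 wr:1>
#4 ALU src=r5,r7 dispatched  <A:0 Mu:0 Ld:2 B:0 rd:3 wr:0>
#5 MEM src=r3 held:WR_PORT  <A:0 Mu:0 Ld:2 B:0 rd:3 wr:0>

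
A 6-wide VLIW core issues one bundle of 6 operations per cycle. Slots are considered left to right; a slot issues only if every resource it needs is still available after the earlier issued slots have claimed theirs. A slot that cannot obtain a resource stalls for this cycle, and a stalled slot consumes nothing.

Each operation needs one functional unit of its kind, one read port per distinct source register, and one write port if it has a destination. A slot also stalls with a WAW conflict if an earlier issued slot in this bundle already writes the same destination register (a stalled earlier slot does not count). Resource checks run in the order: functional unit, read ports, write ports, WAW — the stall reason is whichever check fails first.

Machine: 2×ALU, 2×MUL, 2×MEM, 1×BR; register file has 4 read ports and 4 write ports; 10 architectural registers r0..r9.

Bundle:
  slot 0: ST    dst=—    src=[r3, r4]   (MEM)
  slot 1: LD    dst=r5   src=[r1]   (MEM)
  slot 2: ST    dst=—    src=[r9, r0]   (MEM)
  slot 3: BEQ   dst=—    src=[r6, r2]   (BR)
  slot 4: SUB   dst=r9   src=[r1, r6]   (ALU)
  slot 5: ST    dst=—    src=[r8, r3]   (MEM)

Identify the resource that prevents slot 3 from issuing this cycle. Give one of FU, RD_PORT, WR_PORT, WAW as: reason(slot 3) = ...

slot 0 (MEM): ISSUE — free A2,Mu2,Ld1,B1 rp2 wp4
slot 1 (MEM): ISSUE — free A2,Mu2,Ld0,B1 rp1 wp3
slot 2 (MEM): stall FU — free A2,Mu2,Ld0,B1 rp1 wp3
slot 3 (BR): stall RD_PORT — free A2,Mu2,Ld0,B1 rp1 wp3
slot 4 (ALU): stall RD_PORT — free A2,Mu2,Ld0,B1 rp1 wp3
slot 5 (MEM): stall FU — free A2,Mu2,Ld0,B1 rp1 wp3

reason(slot 3) = RD_PORT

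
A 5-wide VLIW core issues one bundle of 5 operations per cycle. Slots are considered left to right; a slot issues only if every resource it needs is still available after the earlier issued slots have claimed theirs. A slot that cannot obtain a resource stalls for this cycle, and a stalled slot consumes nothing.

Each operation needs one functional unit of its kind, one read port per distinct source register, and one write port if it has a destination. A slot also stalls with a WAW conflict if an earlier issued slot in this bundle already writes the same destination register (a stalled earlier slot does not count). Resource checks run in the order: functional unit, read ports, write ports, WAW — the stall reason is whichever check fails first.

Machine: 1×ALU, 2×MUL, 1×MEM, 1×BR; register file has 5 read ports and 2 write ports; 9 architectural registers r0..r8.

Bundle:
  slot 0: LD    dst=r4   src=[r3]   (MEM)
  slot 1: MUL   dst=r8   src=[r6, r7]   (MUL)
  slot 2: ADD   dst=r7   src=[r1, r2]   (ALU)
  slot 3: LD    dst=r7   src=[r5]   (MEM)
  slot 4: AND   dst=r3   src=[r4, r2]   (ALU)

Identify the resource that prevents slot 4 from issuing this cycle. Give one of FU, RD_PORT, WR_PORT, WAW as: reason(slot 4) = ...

reason(slot 4) = WR_PORT

  0. MEM→r4 ⇒ go  {1A/2Mu/0Ld/1B | 4r 1w}
  1. MUL→r8 ⇒ go  {1A/1Mu/0Ld/1B | 2r 0w}
  2. ALU→r7 ⇒ no(WR_PORT)  {1A/1Mu/0Ld/1B | 2r 0w}
  3. MEM→r7 ⇒ no(FU)  {1A/1Mu/0Ld/1B | 2r 0w}
  4. ALU→r3 ⇒ no(WR_PORT)  {1A/1Mu/0Ld/1B | 2r 0w}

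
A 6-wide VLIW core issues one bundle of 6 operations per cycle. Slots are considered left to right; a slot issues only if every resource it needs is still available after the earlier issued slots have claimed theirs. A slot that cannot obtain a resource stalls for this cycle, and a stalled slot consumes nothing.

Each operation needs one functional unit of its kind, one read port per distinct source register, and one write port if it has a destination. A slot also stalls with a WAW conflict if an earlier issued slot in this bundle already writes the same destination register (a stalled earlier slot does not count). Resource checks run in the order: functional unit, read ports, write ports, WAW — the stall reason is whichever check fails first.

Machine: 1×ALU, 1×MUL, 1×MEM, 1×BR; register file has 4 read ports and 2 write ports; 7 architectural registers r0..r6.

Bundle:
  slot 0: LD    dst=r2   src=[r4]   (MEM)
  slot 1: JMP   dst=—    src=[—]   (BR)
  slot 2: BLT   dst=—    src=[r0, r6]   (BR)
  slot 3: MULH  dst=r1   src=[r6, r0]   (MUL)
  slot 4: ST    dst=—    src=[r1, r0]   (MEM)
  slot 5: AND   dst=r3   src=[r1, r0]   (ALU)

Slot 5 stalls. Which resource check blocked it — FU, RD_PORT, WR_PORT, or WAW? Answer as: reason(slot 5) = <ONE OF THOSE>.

reason(slot 5) = RD_PORT

  0. MEM→r2 ⇒ go  {1A/1Mu/0Ld/1B | 3r 1w}
  1. BR ⇒ go  {1A/1Mu/0Ld/0B | 3r 1w}
  2. BR ⇒ no(FU)  {1A/1Mu/0Ld/0B | 3r 1w}
  3. MUL→r1 ⇒ go  {1A/0Mu/0Ld/0B | 1r 0w}
  4. MEM ⇒ no(FU)  {1A/0Mu/0Ld/0B | 1r 0w}
  5. ALU→r3 ⇒ no(RD_PORT)  {1A/0Mu/0Ld/0B | 1r 0w}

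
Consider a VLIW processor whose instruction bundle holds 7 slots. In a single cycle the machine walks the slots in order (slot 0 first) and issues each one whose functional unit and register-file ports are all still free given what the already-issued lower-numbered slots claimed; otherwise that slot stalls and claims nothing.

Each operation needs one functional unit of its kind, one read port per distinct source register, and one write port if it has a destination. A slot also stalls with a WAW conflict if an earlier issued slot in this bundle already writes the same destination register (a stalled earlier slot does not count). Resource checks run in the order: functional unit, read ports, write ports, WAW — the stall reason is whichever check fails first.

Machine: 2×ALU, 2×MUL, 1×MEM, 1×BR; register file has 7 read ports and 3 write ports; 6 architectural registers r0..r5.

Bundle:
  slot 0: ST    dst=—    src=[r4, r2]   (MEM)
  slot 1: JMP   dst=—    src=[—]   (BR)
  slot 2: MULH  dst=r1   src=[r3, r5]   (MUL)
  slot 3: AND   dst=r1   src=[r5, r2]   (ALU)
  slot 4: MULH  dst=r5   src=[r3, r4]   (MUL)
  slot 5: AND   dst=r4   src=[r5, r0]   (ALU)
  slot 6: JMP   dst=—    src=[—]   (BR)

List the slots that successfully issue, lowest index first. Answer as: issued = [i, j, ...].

[0] MEM needs rd=2 wr=0: ok; after: ALU=2 MUL=2 MEM=0 BR=1, R=5, W=3
[1] BR needs rd=0 wr=0: ok; after: ALU=2 MUL=2 MEM=0 BR=0, R=5, W=3
[2] MUL needs rd=2 wr=1: ok; after: ALU=2 MUL=1 MEM=0 BR=0, R=3, W=2
[3] ALU needs rd=2 wr=1: WAW; after: ALU=2 MUL=1 MEM=0 BR=0, R=3, W=2
[4] MUL needs rd=2 wr=1: ok; after: ALU=2 MUL=0 MEM=0 BR=0, R=1, W=1
[5] ALU needs rd=2 wr=1: RD_PORT; after: ALU=2 MUL=0 MEM=0 BR=0, R=1, W=1
[6] BR needs rd=0 wr=0: FU; after: ALU=2 MUL=0 MEM=0 BR=0, R=1, W=1

issued = [0, 1, 2, 4]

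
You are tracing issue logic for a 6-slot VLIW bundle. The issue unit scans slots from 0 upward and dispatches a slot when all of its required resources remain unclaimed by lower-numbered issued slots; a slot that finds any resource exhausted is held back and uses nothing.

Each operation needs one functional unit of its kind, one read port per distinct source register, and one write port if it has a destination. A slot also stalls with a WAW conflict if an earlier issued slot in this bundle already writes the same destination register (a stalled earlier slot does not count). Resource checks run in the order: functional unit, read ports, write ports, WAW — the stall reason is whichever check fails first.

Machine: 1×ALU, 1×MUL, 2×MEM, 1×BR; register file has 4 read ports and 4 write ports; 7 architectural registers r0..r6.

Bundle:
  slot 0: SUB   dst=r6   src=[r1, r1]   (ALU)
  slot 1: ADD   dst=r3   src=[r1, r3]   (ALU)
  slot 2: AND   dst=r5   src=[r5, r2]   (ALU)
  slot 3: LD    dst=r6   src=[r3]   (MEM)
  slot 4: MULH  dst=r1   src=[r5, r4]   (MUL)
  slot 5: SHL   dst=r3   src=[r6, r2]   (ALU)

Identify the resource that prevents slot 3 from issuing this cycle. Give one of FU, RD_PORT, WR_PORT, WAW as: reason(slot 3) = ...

reason(slot 3) = WAW

(0) want 1×ALU +1rd +1wr — yes → AL0|MU1|ME2|BR1|rd3|wr3
(1) want 1×ALU +2rd +1wr — FU → AL0|MU1|ME2|BR1|rd3|wr3
(2) want 1×ALU +2rd +1wr — FU → AL0|MU1|ME2|BR1|rd3|wr3
(3) want 1×MEM +1rd +1wr — WAW → AL0|MU1|ME2|BR1|rd3|wr3
(4) want 1×MUL +2rd +1wr — yes → AL0|MU0|ME2|BR1|rd1|wr2
(5) want 1×ALU +2rd +1wr — FU → AL0|MU0|ME2|BR1|rd1|wr2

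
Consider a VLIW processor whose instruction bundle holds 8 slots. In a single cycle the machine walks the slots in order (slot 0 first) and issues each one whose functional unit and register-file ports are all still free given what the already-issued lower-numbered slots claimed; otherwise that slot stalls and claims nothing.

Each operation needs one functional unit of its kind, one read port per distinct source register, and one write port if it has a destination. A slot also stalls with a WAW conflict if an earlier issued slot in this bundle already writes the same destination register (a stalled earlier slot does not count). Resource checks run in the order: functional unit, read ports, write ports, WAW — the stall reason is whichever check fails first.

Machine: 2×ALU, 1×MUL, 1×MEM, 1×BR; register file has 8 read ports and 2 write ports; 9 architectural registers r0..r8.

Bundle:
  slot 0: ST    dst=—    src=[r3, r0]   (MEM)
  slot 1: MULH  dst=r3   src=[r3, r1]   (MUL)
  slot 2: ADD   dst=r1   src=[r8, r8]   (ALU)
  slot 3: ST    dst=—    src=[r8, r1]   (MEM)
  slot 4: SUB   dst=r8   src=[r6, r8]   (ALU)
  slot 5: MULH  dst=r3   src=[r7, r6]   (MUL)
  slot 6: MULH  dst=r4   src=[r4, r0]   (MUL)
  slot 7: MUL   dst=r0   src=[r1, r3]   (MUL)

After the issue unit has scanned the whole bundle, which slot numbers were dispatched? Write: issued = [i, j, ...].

[0] MEM needs rd=2 wr=0: ok; after: ALU=2 MUL=1 MEM=0 BR=1, R=6, W=2
[1] MUL needs rd=2 wr=1: ok; after: ALU=2 MUL=0 MEM=0 BR=1, R=4, W=1
[2] ALU needs rd=1 wr=1: ok; after: ALU=1 MUL=0 MEM=0 BR=1, R=3, W=0
[3] MEM needs rd=2 wr=0: FU; after: ALU=1 MUL=0 MEM=0 BR=1, R=3, W=0
[4] ALU needs rd=2 wr=1: WR_PORT; after: ALU=1 MUL=0 MEM=0 BR=1, R=3, W=0
[5] MUL needs rd=2 wr=1: FU; after: ALU=1 MUL=0 MEM=0 BR=1, R=3, W=0
[6] MUL needs rd=2 wr=1: FU; after: ALU=1 MUL=0 MEM=0 BR=1, R=3, W=0
[7] MUL needs rd=2 wr=1: FU; after: ALU=1 MUL=0 MEM=0 BR=1, R=3, W=0

issued = [0, 1, 2]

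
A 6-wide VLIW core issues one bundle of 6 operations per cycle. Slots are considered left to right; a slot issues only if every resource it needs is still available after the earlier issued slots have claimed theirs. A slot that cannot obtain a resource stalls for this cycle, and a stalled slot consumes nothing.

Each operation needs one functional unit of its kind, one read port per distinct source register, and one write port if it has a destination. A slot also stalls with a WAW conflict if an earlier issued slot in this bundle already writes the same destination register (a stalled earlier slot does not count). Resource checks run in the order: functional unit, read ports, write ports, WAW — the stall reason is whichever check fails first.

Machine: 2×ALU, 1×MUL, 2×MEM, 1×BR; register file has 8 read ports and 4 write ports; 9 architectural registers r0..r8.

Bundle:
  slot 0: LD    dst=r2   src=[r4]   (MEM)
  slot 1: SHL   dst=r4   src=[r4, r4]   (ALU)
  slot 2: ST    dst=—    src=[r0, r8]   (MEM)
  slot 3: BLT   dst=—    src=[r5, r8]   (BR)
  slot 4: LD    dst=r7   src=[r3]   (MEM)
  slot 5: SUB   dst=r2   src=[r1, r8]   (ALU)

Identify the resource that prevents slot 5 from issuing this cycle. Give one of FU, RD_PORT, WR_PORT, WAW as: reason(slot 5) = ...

  0. MEM→r2 ⇒ go  {2A/1Mu/1Ld/1B | 7r 3w}
  1. ALU→r4 ⇒ go  {1A/1Mu/1Ld/1B | 6r 2w}
  2. MEM ⇒ go  {1A/1Mu/0Ld/1B | 4r 2w}
  3. BR ⇒ go  {1A/1Mu/0Ld/0B | 2r 2w}
  4. MEM→r7 ⇒ no(FU)  {1A/1Mu/0Ld/0B | 2r 2w}
  5. ALU→r2 ⇒ no(WAW)  {1A/1Mu/0Ld/0B | 2r 2w}

reason(slot 5) = WAW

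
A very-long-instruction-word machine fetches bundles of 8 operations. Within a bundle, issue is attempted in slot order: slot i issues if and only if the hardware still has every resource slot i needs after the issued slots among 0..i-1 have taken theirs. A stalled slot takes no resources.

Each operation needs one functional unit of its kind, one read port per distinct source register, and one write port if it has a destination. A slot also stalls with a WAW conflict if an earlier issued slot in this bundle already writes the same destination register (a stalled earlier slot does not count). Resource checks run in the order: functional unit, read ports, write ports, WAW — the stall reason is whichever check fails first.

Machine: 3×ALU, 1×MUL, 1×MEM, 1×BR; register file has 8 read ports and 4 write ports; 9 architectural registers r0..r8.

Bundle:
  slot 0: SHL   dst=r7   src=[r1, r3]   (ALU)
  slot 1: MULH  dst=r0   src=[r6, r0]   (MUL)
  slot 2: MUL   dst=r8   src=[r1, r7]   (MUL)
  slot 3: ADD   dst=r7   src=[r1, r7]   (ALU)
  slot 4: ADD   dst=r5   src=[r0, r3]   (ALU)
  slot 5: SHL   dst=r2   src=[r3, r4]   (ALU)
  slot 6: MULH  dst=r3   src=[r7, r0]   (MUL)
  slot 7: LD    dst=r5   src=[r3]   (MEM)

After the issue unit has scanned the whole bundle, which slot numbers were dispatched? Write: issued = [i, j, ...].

issued = [0, 1, 4, 5]

  0. ALU→r7 ⇒ go  {2A/1Mu/1Ld/1B | 6r 3w}
  1. MUL→r0 ⇒ go  {2A/0Mu/1Ld/1B | 4r 2w}
  2. MUL→r8 ⇒ no(FU)  {2A/0Mu/1Ld/1B | 4r 2w}
  3. ALU→r7 ⇒ no(WAW)  {2A/0Mu/1Ld/1B | 4r 2w}
  4. ALU→r5 ⇒ go  {1A/0Mu/1Ld/1B | 2r 1w}
  5. ALU→r2 ⇒ go  {0A/0Mu/1Ld/1B | 0r 0w}
  6. MUL→r3 ⇒ no(FU)  {0A/0Mu/1Ld/1B | 0r 0w}
  7. MEM→r5 ⇒ no(RD_PORT)  {0A/0Mu/1Ld/1B | 0r 0w}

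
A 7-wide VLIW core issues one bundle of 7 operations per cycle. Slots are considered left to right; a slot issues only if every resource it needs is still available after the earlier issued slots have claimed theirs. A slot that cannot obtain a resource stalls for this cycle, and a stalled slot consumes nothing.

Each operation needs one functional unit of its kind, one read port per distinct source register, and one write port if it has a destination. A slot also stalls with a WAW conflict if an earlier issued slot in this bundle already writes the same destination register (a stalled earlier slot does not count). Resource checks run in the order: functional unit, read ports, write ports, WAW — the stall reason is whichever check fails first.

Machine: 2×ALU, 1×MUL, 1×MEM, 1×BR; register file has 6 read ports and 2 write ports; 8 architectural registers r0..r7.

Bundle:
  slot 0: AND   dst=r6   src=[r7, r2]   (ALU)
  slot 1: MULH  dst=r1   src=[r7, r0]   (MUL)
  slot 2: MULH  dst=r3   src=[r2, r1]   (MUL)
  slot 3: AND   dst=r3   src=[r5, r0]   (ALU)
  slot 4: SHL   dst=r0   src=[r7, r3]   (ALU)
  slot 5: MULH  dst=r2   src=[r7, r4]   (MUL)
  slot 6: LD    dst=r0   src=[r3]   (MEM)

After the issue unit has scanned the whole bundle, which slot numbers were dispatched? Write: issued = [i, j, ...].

  0. ALU→r6 ⇒ go  {1A/1Mu/1Ld/1B | 4r 1w}
  1. MUL→r1 ⇒ go  {1A/0Mu/1Ld/1B | 2r 0w}
  2. MUL→r3 ⇒ no(FU)  {1A/0Mu/1Ld/1B | 2r 0w}
  3. ALU→r3 ⇒ no(WR_PORT)  {1A/0Mu/1Ld/1B | 2r 0w}
  4. ALU→r0 ⇒ no(WR_PORT)  {1A/0Mu/1Ld/1B | 2r 0w}
  5. MUL→r2 ⇒ no(FU)  {1A/0Mu/1Ld/1B | 2r 0w}
  6. MEM→r0 ⇒ no(WR_PORT)  {1A/0Mu/1Ld/1B | 2r 0w}

issued = [0, 1]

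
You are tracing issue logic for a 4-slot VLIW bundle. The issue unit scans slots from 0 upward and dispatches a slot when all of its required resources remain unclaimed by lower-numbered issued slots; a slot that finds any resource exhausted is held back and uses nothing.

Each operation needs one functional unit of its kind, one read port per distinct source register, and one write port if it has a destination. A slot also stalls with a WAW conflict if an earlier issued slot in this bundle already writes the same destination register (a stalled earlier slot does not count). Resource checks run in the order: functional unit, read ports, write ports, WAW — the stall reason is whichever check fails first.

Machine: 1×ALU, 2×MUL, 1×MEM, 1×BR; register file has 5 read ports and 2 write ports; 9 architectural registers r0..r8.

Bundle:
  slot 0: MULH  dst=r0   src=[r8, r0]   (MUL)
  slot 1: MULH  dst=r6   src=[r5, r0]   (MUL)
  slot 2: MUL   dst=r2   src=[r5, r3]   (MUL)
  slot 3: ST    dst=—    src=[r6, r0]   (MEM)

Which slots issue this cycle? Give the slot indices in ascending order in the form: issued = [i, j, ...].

(0) want 1×MUL +2rd +1wr — yes → AL1|MU1|ME1|BR1|rd3|wr1
(1) want 1×MUL +2rd +1wr — yes → AL1|MU0|ME1|BR1|rd1|wr0
(2) want 1×MUL +2rd +1wr — FU → AL1|MU0|ME1|BR1|rd1|wr0
(3) want 1×MEM +2rd +0wr — RD_PORT → AL1|MU0|ME1|BR1|rd1|wr0

issued = [0, 1]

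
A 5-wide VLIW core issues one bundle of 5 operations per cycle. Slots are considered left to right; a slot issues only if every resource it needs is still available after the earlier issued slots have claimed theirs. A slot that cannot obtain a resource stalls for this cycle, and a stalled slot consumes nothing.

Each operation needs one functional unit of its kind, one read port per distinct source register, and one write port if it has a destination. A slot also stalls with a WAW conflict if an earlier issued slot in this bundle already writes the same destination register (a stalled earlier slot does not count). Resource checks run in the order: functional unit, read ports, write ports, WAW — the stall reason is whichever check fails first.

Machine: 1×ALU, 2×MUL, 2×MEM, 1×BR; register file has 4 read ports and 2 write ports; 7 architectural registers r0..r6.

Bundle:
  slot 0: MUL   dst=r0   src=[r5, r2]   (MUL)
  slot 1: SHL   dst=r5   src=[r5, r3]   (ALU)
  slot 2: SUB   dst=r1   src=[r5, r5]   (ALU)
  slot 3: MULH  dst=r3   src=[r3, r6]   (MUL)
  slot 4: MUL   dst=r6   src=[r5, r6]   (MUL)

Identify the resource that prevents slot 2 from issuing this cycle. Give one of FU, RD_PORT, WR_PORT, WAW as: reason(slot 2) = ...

#0 MUL src=r5,r2 dispatched  <A:1 Mu:1 Ld:2 B:1 rd:2 wr:1>
#1 ALU src=r5,r3 dispatched  <A:0 Mu:1 Ld:2 B:1 rd:0 wr:0>
#2 ALU src=r5,r5 held:FU  <A:0 Mu:1 Ld:2 B:1 rd:0 wr:0>
#3 MUL src=r3,r6 held:RD_PORT  <A:0 Mu:1 Ld:2 B:1 rd:0 wr:0>
#4 MUL src=r5,r6 held:RD_PORT  <A:0 Mu:1 Ld:2 B:1 rd:0 wr:0>

reason(slot 2) = FU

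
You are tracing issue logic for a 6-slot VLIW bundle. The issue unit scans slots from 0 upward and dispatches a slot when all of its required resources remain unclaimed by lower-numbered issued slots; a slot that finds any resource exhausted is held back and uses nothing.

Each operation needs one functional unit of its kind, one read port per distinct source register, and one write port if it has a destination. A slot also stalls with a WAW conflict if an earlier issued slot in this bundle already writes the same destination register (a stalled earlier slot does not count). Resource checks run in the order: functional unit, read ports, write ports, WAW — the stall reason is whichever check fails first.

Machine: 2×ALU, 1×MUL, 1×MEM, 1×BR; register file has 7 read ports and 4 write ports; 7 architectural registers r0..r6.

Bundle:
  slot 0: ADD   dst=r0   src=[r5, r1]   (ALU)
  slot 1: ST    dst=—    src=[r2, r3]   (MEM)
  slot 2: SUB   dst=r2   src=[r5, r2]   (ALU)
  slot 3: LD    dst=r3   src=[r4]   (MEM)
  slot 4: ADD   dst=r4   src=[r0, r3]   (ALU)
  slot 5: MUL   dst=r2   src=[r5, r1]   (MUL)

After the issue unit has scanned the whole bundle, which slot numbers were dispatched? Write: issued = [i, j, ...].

issued = [0, 1, 2]

(0) want 1×ALU +2rd +1wr — yes → AL1|MU1|ME1|BR1|rd5|wr3
(1) want 1×MEM +2rd +0wr — yes → AL1|MU1|ME0|BR1|rd3|wr3
(2) want 1×ALU +2rd +1wr — yes → AL0|MU1|ME0|BR1|rd1|wr2
(3) want 1×MEM +1rd +1wr — FU → AL0|MU1|ME0|BR1|rd1|wr2
(4) want 1×ALU +2rd +1wr — FU → AL0|MU1|ME0|BR1|rd1|wr2
(5) want 1×MUL +2rd +1wr — RD_PORT → AL0|MU1|ME0|BR1|rd1|wr2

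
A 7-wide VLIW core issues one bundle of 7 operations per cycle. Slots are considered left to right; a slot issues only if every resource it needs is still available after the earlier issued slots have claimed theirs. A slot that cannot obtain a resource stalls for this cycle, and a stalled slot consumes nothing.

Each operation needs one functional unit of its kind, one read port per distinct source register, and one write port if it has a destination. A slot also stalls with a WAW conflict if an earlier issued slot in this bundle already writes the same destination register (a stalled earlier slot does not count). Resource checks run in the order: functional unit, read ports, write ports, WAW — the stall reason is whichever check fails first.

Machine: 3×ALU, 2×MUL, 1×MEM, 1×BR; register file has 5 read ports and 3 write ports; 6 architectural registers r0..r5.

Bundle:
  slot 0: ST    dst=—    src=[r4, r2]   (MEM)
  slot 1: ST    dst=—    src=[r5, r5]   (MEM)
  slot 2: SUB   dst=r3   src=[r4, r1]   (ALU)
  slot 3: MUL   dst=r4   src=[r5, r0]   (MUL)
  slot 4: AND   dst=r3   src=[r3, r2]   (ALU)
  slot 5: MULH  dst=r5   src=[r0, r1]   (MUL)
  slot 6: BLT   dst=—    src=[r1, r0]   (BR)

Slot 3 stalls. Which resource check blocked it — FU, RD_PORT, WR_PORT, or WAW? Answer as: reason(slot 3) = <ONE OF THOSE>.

(0) want 1×MEM +2rd +0wr — yes → AL3|MU2|ME0|BR1|rd3|wr3
(1) want 1×MEM +1rd +0wr — FU → AL3|MU2|ME0|BR1|rd3|wr3
(2) want 1×ALU +2rd +1wr — yes → AL2|MU2|ME0|BR1|rd1|wr2
(3) want 1×MUL +2rd +1wr — RD_PORT → AL2|MU2|ME0|BR1|rd1|wr2
(4) want 1×ALU +2rd +1wr — RD_PORT → AL2|MU2|ME0|BR1|rd1|wr2
(5) want 1×MUL +2rd +1wr — RD_PORT → AL2|MU2|ME0|BR1|rd1|wr2
(6) want 1×BR +2rd +0wr — RD_PORT → AL2|MU2|ME0|BR1|rd1|wr2

reason(slot 3) = RD_PORT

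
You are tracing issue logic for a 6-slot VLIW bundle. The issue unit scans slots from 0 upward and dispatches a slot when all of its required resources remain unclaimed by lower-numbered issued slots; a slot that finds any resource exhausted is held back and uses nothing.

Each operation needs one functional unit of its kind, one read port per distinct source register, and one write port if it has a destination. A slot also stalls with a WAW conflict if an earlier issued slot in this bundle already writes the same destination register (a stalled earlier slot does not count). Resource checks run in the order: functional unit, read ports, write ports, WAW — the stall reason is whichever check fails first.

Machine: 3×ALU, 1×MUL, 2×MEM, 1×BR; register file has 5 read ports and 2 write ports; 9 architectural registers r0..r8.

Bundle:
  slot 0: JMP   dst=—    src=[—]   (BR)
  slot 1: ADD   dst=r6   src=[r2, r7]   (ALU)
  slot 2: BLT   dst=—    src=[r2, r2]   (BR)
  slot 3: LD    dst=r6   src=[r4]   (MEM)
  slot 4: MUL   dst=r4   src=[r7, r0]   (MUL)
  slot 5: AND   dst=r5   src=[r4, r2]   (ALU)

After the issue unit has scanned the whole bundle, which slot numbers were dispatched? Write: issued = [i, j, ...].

issued = [0, 1, 4]

(0) want 1×BR +0rd +0wr — yes → AL3|MU1|ME2|BR0|rd5|wr2
(1) want 1×ALU +2rd +1wr — yes → AL2|MU1|ME2|BR0|rd3|wr1
(2) want 1×BR +1rd +0wr — FU → AL2|MU1|ME2|BR0|rd3|wr1
(3) want 1×MEM +1rd +1wr — WAW → AL2|MU1|ME2|BR0|rd3|wr1
(4) want 1×MUL +2rd +1wr — yes → AL2|MU0|ME2|BR0|rd1|wr0
(5) want 1×ALU +2rd +1wr — RD_PORT → AL2|MU0|ME2|BR0|rd1|wr0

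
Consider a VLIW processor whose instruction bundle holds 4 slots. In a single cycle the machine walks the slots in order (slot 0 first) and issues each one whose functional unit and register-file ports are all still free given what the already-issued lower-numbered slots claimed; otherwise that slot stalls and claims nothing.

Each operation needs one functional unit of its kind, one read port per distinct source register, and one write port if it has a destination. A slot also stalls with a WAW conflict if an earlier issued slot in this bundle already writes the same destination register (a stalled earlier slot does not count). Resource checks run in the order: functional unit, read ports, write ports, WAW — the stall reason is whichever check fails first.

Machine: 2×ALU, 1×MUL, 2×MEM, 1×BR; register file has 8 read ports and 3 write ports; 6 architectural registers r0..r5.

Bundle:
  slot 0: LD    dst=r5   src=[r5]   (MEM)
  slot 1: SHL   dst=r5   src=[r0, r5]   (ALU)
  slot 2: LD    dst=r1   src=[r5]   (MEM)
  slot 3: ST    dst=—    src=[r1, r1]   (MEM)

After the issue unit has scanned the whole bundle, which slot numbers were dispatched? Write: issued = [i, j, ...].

issued = [0, 2]

(0) want 1×MEM +1rd +1wr — yes → AL2|MU1|ME1|BR1|rd7|wr2
(1) want 1×ALU +2rd +1wr — WAW → AL2|MU1|ME1|BR1|rd7|wr2
(2) want 1×MEM +1rd +1wr — yes → AL2|MU1|ME0|BR1|rd6|wr1
(3) want 1×MEM +1rd +0wr — FU → AL2|MU1|ME0|BR1|rd6|wr1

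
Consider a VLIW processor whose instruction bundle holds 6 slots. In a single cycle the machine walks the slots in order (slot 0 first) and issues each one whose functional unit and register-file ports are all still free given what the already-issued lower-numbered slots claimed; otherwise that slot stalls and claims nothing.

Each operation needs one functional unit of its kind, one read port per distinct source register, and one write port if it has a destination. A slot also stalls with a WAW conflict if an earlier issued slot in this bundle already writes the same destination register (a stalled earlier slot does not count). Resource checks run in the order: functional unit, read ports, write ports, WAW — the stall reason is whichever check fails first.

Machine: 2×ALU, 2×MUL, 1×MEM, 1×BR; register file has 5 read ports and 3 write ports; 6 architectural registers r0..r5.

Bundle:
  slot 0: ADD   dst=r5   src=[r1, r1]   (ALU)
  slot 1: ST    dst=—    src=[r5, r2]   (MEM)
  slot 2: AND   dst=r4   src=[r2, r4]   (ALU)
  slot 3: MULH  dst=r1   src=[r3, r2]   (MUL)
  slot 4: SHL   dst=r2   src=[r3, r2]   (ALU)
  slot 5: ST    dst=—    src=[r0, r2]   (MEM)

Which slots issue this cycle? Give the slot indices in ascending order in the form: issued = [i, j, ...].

issued = [0, 1, 2]

#0 ALU src=r1,r1 dispatched  <A:1 Mu:2 Ld:1 B:1 rd:4 wr:2>
#1 MEM src=r5,r2 dispatched  <A:1 Mu:2 Ld:0 B:1 rd:2 wr:2>
#2 ALU src=r2,r4 dispatched  <A:0 Mu:2 Ld:0 B:1 rd:0 wr:1>
#3 MUL src=r3,r2 held:RD_PORT  <A:0 Mu:2 Ld:0 B:1 rd:0 wr:1>
#4 ALU src=r3,r2 held:FU  <A:0 Mu:2 Ld:0 B:1 rd:0 wr:1>
#5 MEM src=r0,r2 held:FU  <A:0 Mu:2 Ld:0 B:1 rd:0 wr:1>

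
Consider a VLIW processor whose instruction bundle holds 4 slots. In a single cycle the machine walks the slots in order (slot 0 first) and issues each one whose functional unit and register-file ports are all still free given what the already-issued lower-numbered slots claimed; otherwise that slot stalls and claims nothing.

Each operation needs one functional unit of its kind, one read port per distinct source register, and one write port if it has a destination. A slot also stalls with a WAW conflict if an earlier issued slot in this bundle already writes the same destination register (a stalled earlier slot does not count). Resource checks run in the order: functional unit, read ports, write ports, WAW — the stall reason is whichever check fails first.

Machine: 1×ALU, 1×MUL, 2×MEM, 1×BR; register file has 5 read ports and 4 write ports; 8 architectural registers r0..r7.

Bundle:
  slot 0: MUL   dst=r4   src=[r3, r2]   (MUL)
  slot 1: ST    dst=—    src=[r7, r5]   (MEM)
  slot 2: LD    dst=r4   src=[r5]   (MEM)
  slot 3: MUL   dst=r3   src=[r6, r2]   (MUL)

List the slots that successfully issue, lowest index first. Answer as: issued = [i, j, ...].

#0 MUL src=r3,r2 dispatched  <A:1 Mu:0 Ld:2 B:1 rd:3 wr:3>
#1 MEM src=r7,r5 dispatched  <A:1 Mu:0 Ld:1 B:1 rd:1 wr:3>
#2 MEM src=r5 held:WAW  <A:1 Mu:0 Ld:1 B:1 rd:1 wr:3>
#3 MUL src=r6,r2 held:FU  <A:1 Mu:0 Ld:1 B:1 rd:1 wr:3>

issued = [0, 1]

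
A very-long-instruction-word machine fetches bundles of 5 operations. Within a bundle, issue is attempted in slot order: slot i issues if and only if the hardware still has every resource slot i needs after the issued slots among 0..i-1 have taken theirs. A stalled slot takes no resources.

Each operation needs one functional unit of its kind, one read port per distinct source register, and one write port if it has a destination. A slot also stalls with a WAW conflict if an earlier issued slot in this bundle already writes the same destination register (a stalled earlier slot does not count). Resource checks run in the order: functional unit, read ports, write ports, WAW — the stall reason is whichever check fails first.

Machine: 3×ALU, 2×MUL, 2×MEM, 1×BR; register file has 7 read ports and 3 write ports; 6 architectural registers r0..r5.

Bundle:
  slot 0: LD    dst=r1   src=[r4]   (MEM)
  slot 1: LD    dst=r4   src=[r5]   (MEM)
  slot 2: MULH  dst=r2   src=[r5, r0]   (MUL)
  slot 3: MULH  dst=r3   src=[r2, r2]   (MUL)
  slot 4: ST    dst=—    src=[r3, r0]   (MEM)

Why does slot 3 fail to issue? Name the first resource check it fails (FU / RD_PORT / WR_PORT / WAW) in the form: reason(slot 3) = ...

[0] MEM needs rd=1 wr=1: ok; after: ALU=3 MUL=2 MEM=1 BR=1, R=6, W=2
[1] MEM needs rd=1 wr=1: ok; after: ALU=3 MUL=2 MEM=0 BR=1, R=5, W=1
[2] MUL needs rd=2 wr=1: ok; after: ALU=3 MUL=1 MEM=0 BR=1, R=3, W=0
[3] MUL needs rd=1 wr=1: WR_PORT; after: ALU=3 MUL=1 MEM=0 BR=1, R=3, W=0
[4] MEM needs rd=2 wr=0: FU; after: ALU=3 MUL=1 MEM=0 BR=1, R=3, W=0

reason(slot 3) = WR_PORT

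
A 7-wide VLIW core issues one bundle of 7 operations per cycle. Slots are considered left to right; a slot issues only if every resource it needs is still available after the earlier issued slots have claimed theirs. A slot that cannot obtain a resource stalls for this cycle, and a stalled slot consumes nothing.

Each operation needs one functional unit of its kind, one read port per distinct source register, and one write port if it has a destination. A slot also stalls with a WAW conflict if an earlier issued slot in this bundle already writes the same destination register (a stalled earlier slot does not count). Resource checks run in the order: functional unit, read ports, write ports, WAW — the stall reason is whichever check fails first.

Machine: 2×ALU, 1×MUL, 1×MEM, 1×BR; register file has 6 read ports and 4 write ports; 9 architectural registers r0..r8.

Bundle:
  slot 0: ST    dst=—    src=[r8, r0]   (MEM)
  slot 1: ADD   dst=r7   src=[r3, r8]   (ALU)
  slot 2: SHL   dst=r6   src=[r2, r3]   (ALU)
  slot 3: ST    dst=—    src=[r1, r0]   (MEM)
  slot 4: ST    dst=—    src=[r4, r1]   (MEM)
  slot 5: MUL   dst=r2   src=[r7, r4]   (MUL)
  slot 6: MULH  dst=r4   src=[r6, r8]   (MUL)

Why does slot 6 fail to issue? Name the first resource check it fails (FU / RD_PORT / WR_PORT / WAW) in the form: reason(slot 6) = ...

reason(slot 6) = RD_PORT

slot 0 (MEM): ISSUE — free A2,Mu1,Ld0,B1 rp4 wp4
slot 1 (ALU): ISSUE — free A1,Mu1,Ld0,B1 rp2 wp3
slot 2 (ALU): ISSUE — free A0,Mu1,Ld0,B1 rp0 wp2
slot 3 (MEM): stall FU — free A0,Mu1,Ld0,B1 rp0 wp2
slot 4 (MEM): stall FU — free A0,Mu1,Ld0,B1 rp0 wp2
slot 5 (MUL): stall RD_PORT — free A0,Mu1,Ld0,B1 rp0 wp2
slot 6 (MUL): stall RD_PORT — free A0,Mu1,Ld0,B1 rp0 wp2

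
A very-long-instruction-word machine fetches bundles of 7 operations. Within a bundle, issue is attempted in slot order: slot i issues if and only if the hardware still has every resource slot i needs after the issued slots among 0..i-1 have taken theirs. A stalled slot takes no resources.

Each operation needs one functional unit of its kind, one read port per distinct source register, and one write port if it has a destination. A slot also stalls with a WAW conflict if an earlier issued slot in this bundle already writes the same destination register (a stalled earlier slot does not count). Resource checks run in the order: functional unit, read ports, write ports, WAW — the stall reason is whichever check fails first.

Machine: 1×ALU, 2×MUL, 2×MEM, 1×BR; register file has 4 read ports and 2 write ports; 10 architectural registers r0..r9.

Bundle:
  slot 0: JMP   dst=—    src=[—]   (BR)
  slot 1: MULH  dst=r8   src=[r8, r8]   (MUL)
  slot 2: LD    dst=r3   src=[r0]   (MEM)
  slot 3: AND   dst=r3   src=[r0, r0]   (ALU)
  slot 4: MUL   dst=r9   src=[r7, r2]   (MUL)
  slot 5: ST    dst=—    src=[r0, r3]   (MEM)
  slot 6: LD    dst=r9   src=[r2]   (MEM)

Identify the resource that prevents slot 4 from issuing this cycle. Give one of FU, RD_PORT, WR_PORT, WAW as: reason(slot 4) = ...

  0. BR ⇒ go  {1A/2Mu/2Ld/0B | 4r 2w}
  1. MUL→r8 ⇒ go  {1A/1Mu/2Ld/0B | 3r 1w}
  2. MEM→r3 ⇒ go  {1A/1Mu/1Ld/0B | 2r 0w}
  3. ALU→r3 ⇒ no(WR_PORT)  {1A/1Mu/1Ld/0B | 2r 0w}
  4. MUL→r9 ⇒ no(WR_PORT)  {1A/1Mu/1Ld/0B | 2r 0w}
  5. MEM ⇒ go  {1A/1Mu/0Ld/0B | 0r 0w}
  6. MEM→r9 ⇒ no(FU)  {1A/1Mu/0Ld/0B | 0r 0w}

reason(slot 4) = WR_PORT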